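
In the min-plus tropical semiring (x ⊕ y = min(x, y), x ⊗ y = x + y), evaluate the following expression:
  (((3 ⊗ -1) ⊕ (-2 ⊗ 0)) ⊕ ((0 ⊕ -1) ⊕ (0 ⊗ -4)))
(((3 ⊗ -1) ⊕ (-2 ⊗ 0)) ⊕ ((0 ⊕ -1) ⊕ (0 ⊗ -4))) = -4

Expand innermost to outermost. Recall ⊕ takes the minimum of its arguments and ⊗ takes their sum. Working out the expression (((3 ⊗ -1) ⊕ (-2 ⊗ 0)) ⊕ ((0 ⊕ -1) ⊕ (0 ⊗ -4))) gives -4.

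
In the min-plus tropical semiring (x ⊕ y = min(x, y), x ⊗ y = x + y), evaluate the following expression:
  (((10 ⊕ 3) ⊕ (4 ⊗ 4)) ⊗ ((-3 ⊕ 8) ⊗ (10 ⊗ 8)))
(((10 ⊕ 3) ⊕ (4 ⊗ 4)) ⊗ ((-3 ⊕ 8) ⊗ (10 ⊗ 8))) = 18

Expand innermost to outermost. Recall ⊕ takes the minimum of its arguments and ⊗ takes their sum. Working out the expression (((10 ⊕ 3) ⊕ (4 ⊗ 4)) ⊗ ((-3 ⊕ 8) ⊗ (10 ⊗ 8))) gives 18.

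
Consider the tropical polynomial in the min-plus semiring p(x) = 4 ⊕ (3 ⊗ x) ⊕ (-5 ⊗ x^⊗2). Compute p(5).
p(5) = 4

A tropical monomial a ⊗ x^⊗i evaluates to a + i · x. Evaluating each term at x = 5:
  Term 0 contributes 4 + 0 · 5 = 4
  Term 1 contributes 3 + 1 · 5 = 8
  Term 2 contributes -5 + 2 · 5 = 5
p(5) = ⊕ of these = min[4, 8, 5] = 4.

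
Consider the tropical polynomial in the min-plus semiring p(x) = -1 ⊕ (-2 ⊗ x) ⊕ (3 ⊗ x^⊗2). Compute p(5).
p(5) = -1

A tropical monomial a ⊗ x^⊗i evaluates to a + i · x. Evaluating each term at x = 5:
  Term 0 contributes -1 + 0 · 5 = -1
  Term 1 contributes -2 + 1 · 5 = 3
  Term 2 contributes 3 + 2 · 5 = 13
p(5) = ⊕ of these = min[-1, 3, 13] = -1.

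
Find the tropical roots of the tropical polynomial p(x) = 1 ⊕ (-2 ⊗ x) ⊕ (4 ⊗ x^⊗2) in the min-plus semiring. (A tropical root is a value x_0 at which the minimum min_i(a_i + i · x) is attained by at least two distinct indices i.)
Roots: {-6, 3}

Each tropical root is a break point of the lower envelope of the lines y = a_i + i · x (there are 3 lines, with slopes 0, 1, ..., 2). Only the lines that attain the minimum somewhere contribute to roots; other lines are dominated. Here the surviving (envelope) indices are i = 2, i = 1, i = 0.
Intersections between consecutive envelope lines give the roots: for adjacent envelope indices i < j the intersection is x = (a_i − a_j) / (j − i). Reading off the sorted break points: {-6, 3}.
Verification: at each break x_0, at least two indices attain the minimum of min_i(a_i + i · x_0).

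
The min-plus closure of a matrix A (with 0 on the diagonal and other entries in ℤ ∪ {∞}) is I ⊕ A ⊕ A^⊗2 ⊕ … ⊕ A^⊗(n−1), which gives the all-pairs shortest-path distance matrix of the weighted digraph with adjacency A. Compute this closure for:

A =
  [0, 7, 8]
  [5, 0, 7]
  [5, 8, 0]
Closure =
  [0, 7, 8]
  [5, 0, 7]
  [5, 8, 0]

This is the Floyd-Warshall all-pairs shortest-path computation. For each intermediate vertex k = 0, 1, …, 2, update dist[i][j] ← min(dist[i][j], dist[i][k] + dist[k][j]). The final matrix gives, for each (i, j), the minimum total weight of any directed path from i to j (possibly empty when i = j).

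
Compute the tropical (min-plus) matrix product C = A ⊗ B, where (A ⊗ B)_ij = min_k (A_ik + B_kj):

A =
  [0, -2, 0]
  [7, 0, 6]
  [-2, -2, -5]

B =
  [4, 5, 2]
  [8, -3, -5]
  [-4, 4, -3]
A ⊗ B =
  [-4, -5, -7]
  [2, -3, -5]
  [-9, -5, -8]

Apply the min-plus product entry-by-entry:
  C[0][0] = min over k of (A[0][0] + B[0][0] = 0 + 4 = 4, A[0][1] + B[1][0] = -2 + 8 = 6, A[0][2] + B[2][0] = 0 + -4 = -4) = -4 (attained at k = 2)
  C[0][1] = min over k of (A[0][0] + B[0][1] = 0 + 5 = 5, A[0][1] + B[1][1] = -2 + -3 = -5, A[0][2] + B[2][1] = 0 + 4 = 4) = -5 (attained at k = 1)
  C[0][2] = min over k of (A[0][0] + B[0][2] = 0 + 2 = 2, A[0][1] + B[1][2] = -2 + -5 = -7, A[0][2] + B[2][2] = 0 + -3 = -3) = -7 (attained at k = 1)
  C[1][0] = min over k of (A[1][0] + B[0][0] = 7 + 4 = 11, A[1][1] + B[1][0] = 0 + 8 = 8, A[1][2] + B[2][0] = 6 + -4 = 2) = 2 (attained at k = 2)
  C[1][1] = min over k of (A[1][0] + B[0][1] = 7 + 5 = 12, A[1][1] + B[1][1] = 0 + -3 = -3, A[1][2] + B[2][1] = 6 + 4 = 10) = -3 (attained at k = 1)
  C[1][2] = min over k of (A[1][0] + B[0][2] = 7 + 2 = 9, A[1][1] + B[1][2] = 0 + -5 = -5, A[1][2] + B[2][2] = 6 + -3 = 3) = -5 (attained at k = 1)
  C[2][0] = min over k of (A[2][0] + B[0][0] = -2 + 4 = 2, A[2][1] + B[1][0] = -2 + 8 = 6, A[2][2] + B[2][0] = -5 + -4 = -9) = -9 (attained at k = 2)
  C[2][1] = min over k of (A[2][0] + B[0][1] = -2 + 5 = 3, A[2][1] + B[1][1] = -2 + -3 = -5, A[2][2] + B[2][1] = -5 + 4 = -1) = -5 (attained at k = 1)
  C[2][2] = min over k of (A[2][0] + B[0][2] = -2 + 2 = 0, A[2][1] + B[1][2] = -2 + -5 = -7, A[2][2] + B[2][2] = -5 + -3 = -8) = -8 (attained at k = 2)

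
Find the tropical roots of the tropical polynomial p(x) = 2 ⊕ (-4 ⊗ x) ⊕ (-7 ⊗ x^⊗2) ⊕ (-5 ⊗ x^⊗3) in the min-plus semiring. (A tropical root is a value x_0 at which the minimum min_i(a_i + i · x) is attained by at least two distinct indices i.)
Roots: {-2, 3, 6}

Each tropical root is a break point of the lower envelope of the lines y = a_i + i · x (there are 4 lines, with slopes 0, 1, ..., 3). Only the lines that attain the minimum somewhere contribute to roots; other lines are dominated. Here the surviving (envelope) indices are i = 3, i = 2, i = 1, i = 0.
Intersections between consecutive envelope lines give the roots: for adjacent envelope indices i < j the intersection is x = (a_i − a_j) / (j − i). Reading off the sorted break points: {-2, 3, 6}.
Verification: at each break x_0, at least two indices attain the minimum of min_i(a_i + i · x_0).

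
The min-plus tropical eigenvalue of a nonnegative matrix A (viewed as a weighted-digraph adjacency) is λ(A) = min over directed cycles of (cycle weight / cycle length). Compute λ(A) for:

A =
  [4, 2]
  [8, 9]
λ(A) = 4

Enumerate directed cycles and compute their means (weight / length). Sample:
  cycle 0 → 0: weight = 4, length = 1, mean = 4/1 ≈ 4.000
  cycle 1 → 1: weight = 9, length = 1, mean = 9/1 ≈ 9.000
  cycle 0 → 1 → 0: weight = 10, length = 2, mean = 10/2 ≈ 5.000
  cycle 1 → 0 → 1: weight = 10, length = 2, mean = 10/2 ≈ 5.000
Minimum mean = 4.000, attained e.g. along the cycle 0 → 0 with weight 4 and length 1. So λ(A) = 4/1 = 4.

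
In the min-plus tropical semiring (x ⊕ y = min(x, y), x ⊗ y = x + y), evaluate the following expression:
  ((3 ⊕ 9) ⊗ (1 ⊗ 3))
((3 ⊕ 9) ⊗ (1 ⊗ 3)) = 7

Expand innermost to outermost. Recall ⊕ takes the minimum of its arguments and ⊗ takes their sum. Working out the expression ((3 ⊕ 9) ⊗ (1 ⊗ 3)) gives 7.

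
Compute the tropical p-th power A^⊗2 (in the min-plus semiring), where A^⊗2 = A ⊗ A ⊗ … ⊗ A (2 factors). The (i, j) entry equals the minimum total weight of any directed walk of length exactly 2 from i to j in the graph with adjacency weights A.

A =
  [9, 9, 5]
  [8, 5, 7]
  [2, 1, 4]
A^⊗2 =
  [7, 6, 9]
  [9, 8, 11]
  [6, 5, 7]

Each entry (A^⊗2)_ij equals the minimum over all length-2 walks i = v_0 → v_1 → … → v_2 = j of Σ_t A[v_t][v_{t+1}]. For example, for (i, j) = (0, 2) we minimise over 3 possible intermediate vertex sequences; the minimum is 9, attained along the walk 0 → 2 → 2.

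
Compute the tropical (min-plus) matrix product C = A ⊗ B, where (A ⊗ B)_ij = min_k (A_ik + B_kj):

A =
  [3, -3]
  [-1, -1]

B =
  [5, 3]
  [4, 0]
A ⊗ B =
  [1, -3]
  [3, -1]

Apply the min-plus product entry-by-entry:
  C[0][0] = min over k of (A[0][0] + B[0][0] = 3 + 5 = 8, A[0][1] + B[1][0] = -3 + 4 = 1) = 1 (attained at k = 1)
  C[0][1] = min over k of (A[0][0] + B[0][1] = 3 + 3 = 6, A[0][1] + B[1][1] = -3 + 0 = -3) = -3 (attained at k = 1)
  C[1][0] = min over k of (A[1][0] + B[0][0] = -1 + 5 = 4, A[1][1] + B[1][0] = -1 + 4 = 3) = 3 (attained at k = 1)
  C[1][1] = min over k of (A[1][0] + B[0][1] = -1 + 3 = 2, A[1][1] + B[1][1] = -1 + 0 = -1) = -1 (attained at k = 1)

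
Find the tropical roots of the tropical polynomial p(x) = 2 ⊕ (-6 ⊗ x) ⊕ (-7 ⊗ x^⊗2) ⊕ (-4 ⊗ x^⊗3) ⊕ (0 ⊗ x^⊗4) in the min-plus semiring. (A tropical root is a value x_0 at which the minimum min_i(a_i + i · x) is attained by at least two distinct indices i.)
Roots: {-4, -3, 1, 8}

Each tropical root is a break point of the lower envelope of the lines y = a_i + i · x (there are 5 lines, with slopes 0, 1, ..., 4). Only the lines that attain the minimum somewhere contribute to roots; other lines are dominated. Here the surviving (envelope) indices are i = 4, i = 3, i = 2, i = 1, i = 0.
Intersections between consecutive envelope lines give the roots: for adjacent envelope indices i < j the intersection is x = (a_i − a_j) / (j − i). Reading off the sorted break points: {-4, -3, 1, 8}.
Verification: at each break x_0, at least two indices attain the minimum of min_i(a_i + i · x_0).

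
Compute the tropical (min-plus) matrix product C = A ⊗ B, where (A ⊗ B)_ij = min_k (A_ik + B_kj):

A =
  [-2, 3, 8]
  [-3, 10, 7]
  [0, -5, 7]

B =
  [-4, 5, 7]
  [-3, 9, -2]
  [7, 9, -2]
A ⊗ B =
  [-6, 3, 1]
  [-7, 2, 4]
  [-8, 4, -7]

Apply the min-plus product entry-by-entry:
  C[0][0] = min over k of (A[0][0] + B[0][0] = -2 + -4 = -6, A[0][1] + B[1][0] = 3 + -3 = 0, A[0][2] + B[2][0] = 8 + 7 = 15) = -6 (attained at k = 0)
  C[0][1] = min over k of (A[0][0] + B[0][1] = -2 + 5 = 3, A[0][1] + B[1][1] = 3 + 9 = 12, A[0][2] + B[2][1] = 8 + 9 = 17) = 3 (attained at k = 0)
  C[0][2] = min over k of (A[0][0] + B[0][2] = -2 + 7 = 5, A[0][1] + B[1][2] = 3 + -2 = 1, A[0][2] + B[2][2] = 8 + -2 = 6) = 1 (attained at k = 1)
  C[1][0] = min over k of (A[1][0] + B[0][0] = -3 + -4 = -7, A[1][1] + B[1][0] = 10 + -3 = 7, A[1][2] + B[2][0] = 7 + 7 = 14) = -7 (attained at k = 0)
  C[1][1] = min over k of (A[1][0] + B[0][1] = -3 + 5 = 2, A[1][1] + B[1][1] = 10 + 9 = 19, A[1][2] + B[2][1] = 7 + 9 = 16) = 2 (attained at k = 0)
  C[1][2] = min over k of (A[1][0] + B[0][2] = -3 + 7 = 4, A[1][1] + B[1][2] = 10 + -2 = 8, A[1][2] + B[2][2] = 7 + -2 = 5) = 4 (attained at k = 0)
  C[2][0] = min over k of (A[2][0] + B[0][0] = 0 + -4 = -4, A[2][1] + B[1][0] = -5 + -3 = -8, A[2][2] + B[2][0] = 7 + 7 = 14) = -8 (attained at k = 1)
  C[2][1] = min over k of (A[2][0] + B[0][1] = 0 + 5 = 5, A[2][1] + B[1][1] = -5 + 9 = 4, A[2][2] + B[2][1] = 7 + 9 = 16) = 4 (attained at k = 1)
  C[2][2] = min over k of (A[2][0] + B[0][2] = 0 + 7 = 7, A[2][1] + B[1][2] = -5 + -2 = -7, A[2][2] + B[2][2] = 7 + -2 = 5) = -7 (attained at k = 1)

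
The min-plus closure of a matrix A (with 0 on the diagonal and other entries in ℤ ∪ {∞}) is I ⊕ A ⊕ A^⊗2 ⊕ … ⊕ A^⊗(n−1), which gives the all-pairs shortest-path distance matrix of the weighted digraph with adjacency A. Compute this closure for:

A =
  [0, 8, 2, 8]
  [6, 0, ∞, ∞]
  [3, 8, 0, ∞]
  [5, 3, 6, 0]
Closure =
  [0, 8, 2, 8]
  [6, 0, 8, 14]
  [3, 8, 0, 11]
  [5, 3, 6, 0]

This is the Floyd-Warshall all-pairs shortest-path computation. For each intermediate vertex k = 0, 1, …, 3, update dist[i][j] ← min(dist[i][j], dist[i][k] + dist[k][j]). The final matrix gives, for each (i, j), the minimum total weight of any directed path from i to j (possibly empty when i = j).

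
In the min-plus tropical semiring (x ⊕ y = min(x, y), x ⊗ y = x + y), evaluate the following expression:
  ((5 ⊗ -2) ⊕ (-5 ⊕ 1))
((5 ⊗ -2) ⊕ (-5 ⊕ 1)) = -5

Expand innermost to outermost. Recall ⊕ takes the minimum of its arguments and ⊗ takes their sum. Working out the expression ((5 ⊗ -2) ⊕ (-5 ⊕ 1)) gives -5.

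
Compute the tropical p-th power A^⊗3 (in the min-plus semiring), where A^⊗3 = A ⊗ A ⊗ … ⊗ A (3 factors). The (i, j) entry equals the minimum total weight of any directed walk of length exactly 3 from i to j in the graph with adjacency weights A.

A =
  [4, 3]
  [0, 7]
A^⊗3 =
  [7, 6]
  [3, 7]

Each entry (A^⊗3)_ij equals the minimum over all length-3 walks i = v_0 → v_1 → … → v_3 = j of Σ_t A[v_t][v_{t+1}]. For example, for (i, j) = (0, 1) we minimise over 4 possible intermediate vertex sequences; the minimum is 6, attained along the walk 0 → 1 → 0 → 1.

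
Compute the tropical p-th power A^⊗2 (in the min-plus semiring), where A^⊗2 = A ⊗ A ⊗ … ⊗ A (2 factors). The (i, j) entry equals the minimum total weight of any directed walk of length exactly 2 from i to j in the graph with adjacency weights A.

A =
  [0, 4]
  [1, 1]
A^⊗2 =
  [0, 4]
  [1, 2]

Each entry (A^⊗2)_ij equals the minimum over all length-2 walks i = v_0 → v_1 → … → v_2 = j of Σ_t A[v_t][v_{t+1}]. For example, for (i, j) = (0, 1) we minimise over 2 possible intermediate vertex sequences; the minimum is 4, attained along the walk 0 → 0 → 1.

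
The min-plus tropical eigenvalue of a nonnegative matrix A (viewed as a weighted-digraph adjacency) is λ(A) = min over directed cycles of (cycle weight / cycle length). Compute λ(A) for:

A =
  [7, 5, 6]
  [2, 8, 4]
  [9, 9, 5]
λ(A) = 7/2

Enumerate directed cycles and compute their means (weight / length). Sample:
  cycle 0 → 0: weight = 7, length = 1, mean = 7/1 ≈ 7.000
  cycle 1 → 1: weight = 8, length = 1, mean = 8/1 ≈ 8.000
  cycle 2 → 2: weight = 5, length = 1, mean = 5/1 ≈ 5.000
  cycle 0 → 1 → 0: weight = 7, length = 2, mean = 7/2 ≈ 3.500
  cycle 0 → 2 → 0: weight = 15, length = 2, mean = 15/2 ≈ 7.500
  cycle 1 → 0 → 1: weight = 7, length = 2, mean = 7/2 ≈ 3.500
Minimum mean = 3.500, attained e.g. along the cycle 0 → 1 → 0 with weight 7 and length 2. So λ(A) = 7/2 = 7/2.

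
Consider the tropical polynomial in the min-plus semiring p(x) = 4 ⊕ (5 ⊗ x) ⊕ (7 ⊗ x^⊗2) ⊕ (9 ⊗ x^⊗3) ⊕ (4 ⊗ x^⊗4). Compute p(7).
p(7) = 4

A tropical monomial a ⊗ x^⊗i evaluates to a + i · x. Evaluating each term at x = 7:
  Term 0 contributes 4 + 0 · 7 = 4
  Term 1 contributes 5 + 1 · 7 = 12
  Term 2 contributes 7 + 2 · 7 = 21
  Term 3 contributes 9 + 3 · 7 = 30
  Term 4 contributes 4 + 4 · 7 = 32
p(7) = ⊕ of these = min[4, 12, 21, 30, 32] = 4.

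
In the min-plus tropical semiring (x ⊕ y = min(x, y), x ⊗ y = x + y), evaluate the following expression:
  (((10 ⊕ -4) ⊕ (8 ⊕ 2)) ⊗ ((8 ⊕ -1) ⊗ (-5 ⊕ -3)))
(((10 ⊕ -4) ⊕ (8 ⊕ 2)) ⊗ ((8 ⊕ -1) ⊗ (-5 ⊕ -3))) = -10

Expand innermost to outermost. Recall ⊕ takes the minimum of its arguments and ⊗ takes their sum. Working out the expression (((10 ⊕ -4) ⊕ (8 ⊕ 2)) ⊗ ((8 ⊕ -1) ⊗ (-5 ⊕ -3))) gives -10.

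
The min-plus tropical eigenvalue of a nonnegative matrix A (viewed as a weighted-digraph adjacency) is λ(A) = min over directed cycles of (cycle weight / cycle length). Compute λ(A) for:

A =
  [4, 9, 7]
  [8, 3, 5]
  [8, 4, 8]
λ(A) = 3

Enumerate directed cycles and compute their means (weight / length). Sample:
  cycle 0 → 0: weight = 4, length = 1, mean = 4/1 ≈ 4.000
  cycle 1 → 1: weight = 3, length = 1, mean = 3/1 ≈ 3.000
  cycle 2 → 2: weight = 8, length = 1, mean = 8/1 ≈ 8.000
  cycle 0 → 1 → 0: weight = 17, length = 2, mean = 17/2 ≈ 8.500
  cycle 0 → 2 → 0: weight = 15, length = 2, mean = 15/2 ≈ 7.500
  cycle 1 → 0 → 1: weight = 17, length = 2, mean = 17/2 ≈ 8.500
Minimum mean = 3.000, attained e.g. along the cycle 1 → 1 with weight 3 and length 1. So λ(A) = 3/1 = 3.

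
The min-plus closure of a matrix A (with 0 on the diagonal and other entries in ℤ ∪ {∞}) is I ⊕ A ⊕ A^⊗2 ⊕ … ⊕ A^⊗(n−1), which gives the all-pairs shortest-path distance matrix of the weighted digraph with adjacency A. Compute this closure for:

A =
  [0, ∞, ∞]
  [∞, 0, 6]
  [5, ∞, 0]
Closure =
  [0, ∞, ∞]
  [11, 0, 6]
  [5, ∞, 0]

This is the Floyd-Warshall all-pairs shortest-path computation. For each intermediate vertex k = 0, 1, …, 2, update dist[i][j] ← min(dist[i][j], dist[i][k] + dist[k][j]). The final matrix gives, for each (i, j), the minimum total weight of any directed path from i to j (possibly empty when i = j).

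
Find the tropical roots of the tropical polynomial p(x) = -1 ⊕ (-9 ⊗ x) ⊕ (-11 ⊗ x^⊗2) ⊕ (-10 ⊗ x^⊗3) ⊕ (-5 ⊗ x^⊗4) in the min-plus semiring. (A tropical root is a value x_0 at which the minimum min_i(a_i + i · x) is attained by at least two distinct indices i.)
Roots: {-5, -1, 2, 8}

Each tropical root is a break point of the lower envelope of the lines y = a_i + i · x (there are 5 lines, with slopes 0, 1, ..., 4). Only the lines that attain the minimum somewhere contribute to roots; other lines are dominated. Here the surviving (envelope) indices are i = 4, i = 3, i = 2, i = 1, i = 0.
Intersections between consecutive envelope lines give the roots: for adjacent envelope indices i < j the intersection is x = (a_i − a_j) / (j − i). Reading off the sorted break points: {-5, -1, 2, 8}.
Verification: at each break x_0, at least two indices attain the minimum of min_i(a_i + i · x_0).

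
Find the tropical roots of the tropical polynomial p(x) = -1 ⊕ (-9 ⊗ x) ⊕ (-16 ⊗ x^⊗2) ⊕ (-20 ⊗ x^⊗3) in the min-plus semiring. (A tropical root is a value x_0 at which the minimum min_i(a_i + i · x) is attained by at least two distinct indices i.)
Roots: {4, 7, 8}

Each tropical root is a break point of the lower envelope of the lines y = a_i + i · x (there are 4 lines, with slopes 0, 1, ..., 3). Only the lines that attain the minimum somewhere contribute to roots; other lines are dominated. Here the surviving (envelope) indices are i = 3, i = 2, i = 1, i = 0.
Intersections between consecutive envelope lines give the roots: for adjacent envelope indices i < j the intersection is x = (a_i − a_j) / (j − i). Reading off the sorted break points: {4, 7, 8}.
Verification: at each break x_0, at least two indices attain the minimum of min_i(a_i + i · x_0).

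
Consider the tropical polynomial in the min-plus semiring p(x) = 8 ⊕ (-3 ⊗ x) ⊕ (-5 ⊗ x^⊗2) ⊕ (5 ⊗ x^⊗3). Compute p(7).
p(7) = 4

A tropical monomial a ⊗ x^⊗i evaluates to a + i · x. Evaluating each term at x = 7:
  Term 0 contributes 8 + 0 · 7 = 8
  Term 1 contributes -3 + 1 · 7 = 4
  Term 2 contributes -5 + 2 · 7 = 9
  Term 3 contributes 5 + 3 · 7 = 26
p(7) = ⊕ of these = min[8, 4, 9, 26] = 4.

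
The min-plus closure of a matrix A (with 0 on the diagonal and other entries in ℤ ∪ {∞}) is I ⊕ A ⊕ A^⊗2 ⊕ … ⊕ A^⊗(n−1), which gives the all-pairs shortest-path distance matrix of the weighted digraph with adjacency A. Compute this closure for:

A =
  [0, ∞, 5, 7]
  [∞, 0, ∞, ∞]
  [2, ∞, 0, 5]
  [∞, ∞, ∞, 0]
Closure =
  [0, ∞, 5, 7]
  [∞, 0, ∞, ∞]
  [2, ∞, 0, 5]
  [∞, ∞, ∞, 0]

This is the Floyd-Warshall all-pairs shortest-path computation. For each intermediate vertex k = 0, 1, …, 3, update dist[i][j] ← min(dist[i][j], dist[i][k] + dist[k][j]). The final matrix gives, for each (i, j), the minimum total weight of any directed path from i to j (possibly empty when i = j).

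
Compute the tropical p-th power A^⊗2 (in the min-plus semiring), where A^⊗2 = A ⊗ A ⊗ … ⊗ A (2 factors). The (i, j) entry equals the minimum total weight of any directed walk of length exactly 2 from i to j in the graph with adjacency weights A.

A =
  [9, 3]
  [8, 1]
A^⊗2 =
  [11, 4]
  [9, 2]

Each entry (A^⊗2)_ij equals the minimum over all length-2 walks i = v_0 → v_1 → … → v_2 = j of Σ_t A[v_t][v_{t+1}]. For example, for (i, j) = (0, 1) we minimise over 2 possible intermediate vertex sequences; the minimum is 4, attained along the walk 0 → 1 → 1.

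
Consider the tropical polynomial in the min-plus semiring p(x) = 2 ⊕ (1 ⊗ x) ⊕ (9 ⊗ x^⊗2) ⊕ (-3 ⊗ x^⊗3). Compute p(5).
p(5) = 2

A tropical monomial a ⊗ x^⊗i evaluates to a + i · x. Evaluating each term at x = 5:
  Term 0 contributes 2 + 0 · 5 = 2
  Term 1 contributes 1 + 1 · 5 = 6
  Term 2 contributes 9 + 2 · 5 = 19
  Term 3 contributes -3 + 3 · 5 = 12
p(5) = ⊕ of these = min[2, 6, 19, 12] = 2.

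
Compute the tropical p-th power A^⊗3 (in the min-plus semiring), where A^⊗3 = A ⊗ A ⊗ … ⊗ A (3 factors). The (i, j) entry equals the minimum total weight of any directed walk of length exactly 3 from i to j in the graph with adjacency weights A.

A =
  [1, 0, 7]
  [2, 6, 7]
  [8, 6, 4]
A^⊗3 =
  [3, 2, 8]
  [4, 3, 9]
  [9, 8, 12]

Each entry (A^⊗3)_ij equals the minimum over all length-3 walks i = v_0 → v_1 → … → v_3 = j of Σ_t A[v_t][v_{t+1}]. For example, for (i, j) = (0, 2) we minimise over 9 possible intermediate vertex sequences; the minimum is 8, attained along the walk 0 → 0 → 1 → 2.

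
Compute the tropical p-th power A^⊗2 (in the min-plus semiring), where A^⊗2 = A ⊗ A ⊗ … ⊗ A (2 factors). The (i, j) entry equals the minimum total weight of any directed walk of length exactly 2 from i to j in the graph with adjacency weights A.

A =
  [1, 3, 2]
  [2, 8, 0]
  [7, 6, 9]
A^⊗2 =
  [2, 4, 3]
  [3, 5, 4]
  [8, 10, 6]

Each entry (A^⊗2)_ij equals the minimum over all length-2 walks i = v_0 → v_1 → … → v_2 = j of Σ_t A[v_t][v_{t+1}]. For example, for (i, j) = (0, 2) we minimise over 3 possible intermediate vertex sequences; the minimum is 3, attained along the walk 0 → 0 → 2.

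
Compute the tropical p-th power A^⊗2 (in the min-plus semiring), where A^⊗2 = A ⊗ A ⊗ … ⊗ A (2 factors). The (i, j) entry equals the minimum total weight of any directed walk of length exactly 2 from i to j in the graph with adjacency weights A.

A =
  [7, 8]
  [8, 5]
A^⊗2 =
  [14, 13]
  [13, 10]

Each entry (A^⊗2)_ij equals the minimum over all length-2 walks i = v_0 → v_1 → … → v_2 = j of Σ_t A[v_t][v_{t+1}]. For example, for (i, j) = (0, 1) we minimise over 2 possible intermediate vertex sequences; the minimum is 13, attained along the walk 0 → 1 → 1.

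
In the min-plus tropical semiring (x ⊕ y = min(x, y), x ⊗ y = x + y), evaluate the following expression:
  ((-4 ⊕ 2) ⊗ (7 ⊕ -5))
((-4 ⊕ 2) ⊗ (7 ⊕ -5)) = -9

Expand innermost to outermost. Recall ⊕ takes the minimum of its arguments and ⊗ takes their sum. Working out the expression ((-4 ⊕ 2) ⊗ (7 ⊕ -5)) gives -9.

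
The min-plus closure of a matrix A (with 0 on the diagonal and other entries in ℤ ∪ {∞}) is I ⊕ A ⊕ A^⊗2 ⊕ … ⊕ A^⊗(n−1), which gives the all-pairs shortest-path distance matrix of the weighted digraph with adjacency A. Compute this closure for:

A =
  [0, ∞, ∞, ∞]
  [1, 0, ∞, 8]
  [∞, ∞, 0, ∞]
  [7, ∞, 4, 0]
Closure =
  [0, ∞, ∞, ∞]
  [1, 0, 12, 8]
  [∞, ∞, 0, ∞]
  [7, ∞, 4, 0]

This is the Floyd-Warshall all-pairs shortest-path computation. For each intermediate vertex k = 0, 1, …, 3, update dist[i][j] ← min(dist[i][j], dist[i][k] + dist[k][j]). The final matrix gives, for each (i, j), the minimum total weight of any directed path from i to j (possibly empty when i = j).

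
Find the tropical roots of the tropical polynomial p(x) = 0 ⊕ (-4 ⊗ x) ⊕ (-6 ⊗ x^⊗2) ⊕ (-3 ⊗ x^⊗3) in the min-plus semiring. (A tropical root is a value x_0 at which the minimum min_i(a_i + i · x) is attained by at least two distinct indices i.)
Roots: {-3, 2, 4}

Each tropical root is a break point of the lower envelope of the lines y = a_i + i · x (there are 4 lines, with slopes 0, 1, ..., 3). Only the lines that attain the minimum somewhere contribute to roots; other lines are dominated. Here the surviving (envelope) indices are i = 3, i = 2, i = 1, i = 0.
Intersections between consecutive envelope lines give the roots: for adjacent envelope indices i < j the intersection is x = (a_i − a_j) / (j − i). Reading off the sorted break points: {-3, 2, 4}.
Verification: at each break x_0, at least two indices attain the minimum of min_i(a_i + i · x_0).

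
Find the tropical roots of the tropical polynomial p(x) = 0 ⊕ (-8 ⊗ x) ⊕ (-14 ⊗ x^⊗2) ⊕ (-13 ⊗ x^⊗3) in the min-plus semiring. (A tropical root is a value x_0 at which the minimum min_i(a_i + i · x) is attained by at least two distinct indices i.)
Roots: {-1, 6, 8}

Each tropical root is a break point of the lower envelope of the lines y = a_i + i · x (there are 4 lines, with slopes 0, 1, ..., 3). Only the lines that attain the minimum somewhere contribute to roots; other lines are dominated. Here the surviving (envelope) indices are i = 3, i = 2, i = 1, i = 0.
Intersections between consecutive envelope lines give the roots: for adjacent envelope indices i < j the intersection is x = (a_i − a_j) / (j − i). Reading off the sorted break points: {-1, 6, 8}.
Verification: at each break x_0, at least two indices attain the minimum of min_i(a_i + i · x_0).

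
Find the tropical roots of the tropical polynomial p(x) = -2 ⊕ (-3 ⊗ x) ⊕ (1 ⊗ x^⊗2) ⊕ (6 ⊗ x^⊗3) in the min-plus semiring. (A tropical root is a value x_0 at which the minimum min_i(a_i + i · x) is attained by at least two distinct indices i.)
Roots: {-5, -4, 1}

Each tropical root is a break point of the lower envelope of the lines y = a_i + i · x (there are 4 lines, with slopes 0, 1, ..., 3). Only the lines that attain the minimum somewhere contribute to roots; other lines are dominated. Here the surviving (envelope) indices are i = 3, i = 2, i = 1, i = 0.
Intersections between consecutive envelope lines give the roots: for adjacent envelope indices i < j the intersection is x = (a_i − a_j) / (j − i). Reading off the sorted break points: {-5, -4, 1}.
Verification: at each break x_0, at least two indices attain the minimum of min_i(a_i + i · x_0).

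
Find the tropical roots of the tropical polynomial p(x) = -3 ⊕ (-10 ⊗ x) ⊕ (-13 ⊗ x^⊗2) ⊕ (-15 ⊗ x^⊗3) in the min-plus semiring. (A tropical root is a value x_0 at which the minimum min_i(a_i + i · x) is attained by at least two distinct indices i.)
Roots: {2, 3, 7}

Each tropical root is a break point of the lower envelope of the lines y = a_i + i · x (there are 4 lines, with slopes 0, 1, ..., 3). Only the lines that attain the minimum somewhere contribute to roots; other lines are dominated. Here the surviving (envelope) indices are i = 3, i = 2, i = 1, i = 0.
Intersections between consecutive envelope lines give the roots: for adjacent envelope indices i < j the intersection is x = (a_i − a_j) / (j − i). Reading off the sorted break points: {2, 3, 7}.
Verification: at each break x_0, at least two indices attain the minimum of min_i(a_i + i · x_0).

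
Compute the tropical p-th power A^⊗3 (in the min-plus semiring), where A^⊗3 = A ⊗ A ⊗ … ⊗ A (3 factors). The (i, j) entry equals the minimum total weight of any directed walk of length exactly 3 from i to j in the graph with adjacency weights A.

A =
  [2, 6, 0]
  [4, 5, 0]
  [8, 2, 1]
A^⊗3 =
  [6, 3, 2]
  [6, 3, 2]
  [7, 4, 3]

Each entry (A^⊗3)_ij equals the minimum over all length-3 walks i = v_0 → v_1 → … → v_3 = j of Σ_t A[v_t][v_{t+1}]. For example, for (i, j) = (0, 2) we minimise over 9 possible intermediate vertex sequences; the minimum is 2, attained along the walk 0 → 2 → 1 → 2.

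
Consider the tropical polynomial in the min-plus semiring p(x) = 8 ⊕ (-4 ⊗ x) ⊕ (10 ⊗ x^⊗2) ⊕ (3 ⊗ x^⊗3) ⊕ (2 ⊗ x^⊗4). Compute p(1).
p(1) = -3

A tropical monomial a ⊗ x^⊗i evaluates to a + i · x. Evaluating each term at x = 1:
  Term 0 contributes 8 + 0 · 1 = 8
  Term 1 contributes -4 + 1 · 1 = -3
  Term 2 contributes 10 + 2 · 1 = 12
  Term 3 contributes 3 + 3 · 1 = 6
  Term 4 contributes 2 + 4 · 1 = 6
p(1) = ⊕ of these = min[8, -3, 12, 6, 6] = -3.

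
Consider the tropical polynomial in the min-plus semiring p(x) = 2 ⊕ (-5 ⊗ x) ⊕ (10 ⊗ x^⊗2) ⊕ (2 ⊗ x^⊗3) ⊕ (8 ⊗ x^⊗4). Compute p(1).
p(1) = -4

A tropical monomial a ⊗ x^⊗i evaluates to a + i · x. Evaluating each term at x = 1:
  Term 0 contributes 2 + 0 · 1 = 2
  Term 1 contributes -5 + 1 · 1 = -4
  Term 2 contributes 10 + 2 · 1 = 12
  Term 3 contributes 2 + 3 · 1 = 5
  Term 4 contributes 8 + 4 · 1 = 12
p(1) = ⊕ of these = min[2, -4, 12, 5, 12] = -4.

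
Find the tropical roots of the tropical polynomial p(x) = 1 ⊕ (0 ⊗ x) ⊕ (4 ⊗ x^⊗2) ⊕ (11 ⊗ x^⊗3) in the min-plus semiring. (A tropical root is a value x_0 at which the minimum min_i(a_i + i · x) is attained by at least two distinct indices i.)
Roots: {-7, -4, 1}

Each tropical root is a break point of the lower envelope of the lines y = a_i + i · x (there are 4 lines, with slopes 0, 1, ..., 3). Only the lines that attain the minimum somewhere contribute to roots; other lines are dominated. Here the surviving (envelope) indices are i = 3, i = 2, i = 1, i = 0.
Intersections between consecutive envelope lines give the roots: for adjacent envelope indices i < j the intersection is x = (a_i − a_j) / (j − i). Reading off the sorted break points: {-7, -4, 1}.
Verification: at each break x_0, at least two indices attain the minimum of min_i(a_i + i · x_0).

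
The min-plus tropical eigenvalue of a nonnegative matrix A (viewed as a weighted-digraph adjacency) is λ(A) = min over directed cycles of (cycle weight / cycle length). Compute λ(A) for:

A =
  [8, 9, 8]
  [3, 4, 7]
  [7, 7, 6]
λ(A) = 4

Enumerate directed cycles and compute their means (weight / length). Sample:
  cycle 0 → 0: weight = 8, length = 1, mean = 8/1 ≈ 8.000
  cycle 1 → 1: weight = 4, length = 1, mean = 4/1 ≈ 4.000
  cycle 2 → 2: weight = 6, length = 1, mean = 6/1 ≈ 6.000
  cycle 0 → 1 → 0: weight = 12, length = 2, mean = 12/2 ≈ 6.000
  cycle 0 → 2 → 0: weight = 15, length = 2, mean = 15/2 ≈ 7.500
  cycle 1 → 0 → 1: weight = 12, length = 2, mean = 12/2 ≈ 6.000
Minimum mean = 4.000, attained e.g. along the cycle 1 → 1 with weight 4 and length 1. So λ(A) = 4/1 = 4.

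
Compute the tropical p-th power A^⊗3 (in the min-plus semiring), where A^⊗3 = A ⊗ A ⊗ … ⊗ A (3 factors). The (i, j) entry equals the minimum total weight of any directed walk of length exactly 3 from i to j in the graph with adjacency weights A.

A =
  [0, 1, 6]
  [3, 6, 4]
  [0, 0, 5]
A^⊗3 =
  [0, 1, 5]
  [3, 4, 8]
  [0, 1, 5]

Each entry (A^⊗3)_ij equals the minimum over all length-3 walks i = v_0 → v_1 → … → v_3 = j of Σ_t A[v_t][v_{t+1}]. For example, for (i, j) = (0, 2) we minimise over 9 possible intermediate vertex sequences; the minimum is 5, attained along the walk 0 → 0 → 1 → 2.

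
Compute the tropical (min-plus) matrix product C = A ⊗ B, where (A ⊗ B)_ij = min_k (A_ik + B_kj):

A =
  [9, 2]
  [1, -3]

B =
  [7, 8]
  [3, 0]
A ⊗ B =
  [5, 2]
  [0, -3]

Apply the min-plus product entry-by-entry:
  C[0][0] = min over k of (A[0][0] + B[0][0] = 9 + 7 = 16, A[0][1] + B[1][0] = 2 + 3 = 5) = 5 (attained at k = 1)
  C[0][1] = min over k of (A[0][0] + B[0][1] = 9 + 8 = 17, A[0][1] + B[1][1] = 2 + 0 = 2) = 2 (attained at k = 1)
  C[1][0] = min over k of (A[1][0] + B[0][0] = 1 + 7 = 8, A[1][1] + B[1][0] = -3 + 3 = 0) = 0 (attained at k = 1)
  C[1][1] = min over k of (A[1][0] + B[0][1] = 1 + 8 = 9, A[1][1] + B[1][1] = -3 + 0 = -3) = -3 (attained at k = 1)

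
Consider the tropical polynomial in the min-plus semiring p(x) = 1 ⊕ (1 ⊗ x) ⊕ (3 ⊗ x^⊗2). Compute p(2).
p(2) = 1

A tropical monomial a ⊗ x^⊗i evaluates to a + i · x. Evaluating each term at x = 2:
  Term 0 contributes 1 + 0 · 2 = 1
  Term 1 contributes 1 + 1 · 2 = 3
  Term 2 contributes 3 + 2 · 2 = 7
p(2) = ⊕ of these = min[1, 3, 7] = 1.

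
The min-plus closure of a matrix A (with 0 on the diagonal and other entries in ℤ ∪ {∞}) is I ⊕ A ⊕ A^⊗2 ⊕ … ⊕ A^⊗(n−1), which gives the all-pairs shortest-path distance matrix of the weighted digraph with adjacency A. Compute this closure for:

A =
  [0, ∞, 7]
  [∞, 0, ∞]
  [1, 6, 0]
Closure =
  [0, 13, 7]
  [∞, 0, ∞]
  [1, 6, 0]

This is the Floyd-Warshall all-pairs shortest-path computation. For each intermediate vertex k = 0, 1, …, 2, update dist[i][j] ← min(dist[i][j], dist[i][k] + dist[k][j]). The final matrix gives, for each (i, j), the minimum total weight of any directed path from i to j (possibly empty when i = j).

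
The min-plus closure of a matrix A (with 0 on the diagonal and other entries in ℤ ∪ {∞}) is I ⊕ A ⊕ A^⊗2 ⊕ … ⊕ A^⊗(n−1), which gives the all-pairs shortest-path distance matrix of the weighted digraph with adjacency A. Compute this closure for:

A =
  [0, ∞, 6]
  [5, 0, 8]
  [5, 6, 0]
Closure =
  [0, 12, 6]
  [5, 0, 8]
  [5, 6, 0]

This is the Floyd-Warshall all-pairs shortest-path computation. For each intermediate vertex k = 0, 1, …, 2, update dist[i][j] ← min(dist[i][j], dist[i][k] + dist[k][j]). The final matrix gives, for each (i, j), the minimum total weight of any directed path from i to j (possibly empty when i = j).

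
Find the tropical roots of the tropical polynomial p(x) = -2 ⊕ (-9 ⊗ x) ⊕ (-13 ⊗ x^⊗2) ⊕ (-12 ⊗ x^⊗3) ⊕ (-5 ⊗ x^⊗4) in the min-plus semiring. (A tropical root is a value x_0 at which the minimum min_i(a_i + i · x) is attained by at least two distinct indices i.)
Roots: {-7, -1, 4, 7}

Each tropical root is a break point of the lower envelope of the lines y = a_i + i · x (there are 5 lines, with slopes 0, 1, ..., 4). Only the lines that attain the minimum somewhere contribute to roots; other lines are dominated. Here the surviving (envelope) indices are i = 4, i = 3, i = 2, i = 1, i = 0.
Intersections between consecutive envelope lines give the roots: for adjacent envelope indices i < j the intersection is x = (a_i − a_j) / (j − i). Reading off the sorted break points: {-7, -1, 4, 7}.
Verification: at each break x_0, at least two indices attain the minimum of min_i(a_i + i · x_0).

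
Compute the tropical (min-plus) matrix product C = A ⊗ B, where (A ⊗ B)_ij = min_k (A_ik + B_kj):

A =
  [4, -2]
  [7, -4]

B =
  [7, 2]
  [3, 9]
A ⊗ B =
  [1, 6]
  [-1, 5]

Apply the min-plus product entry-by-entry:
  C[0][0] = min over k of (A[0][0] + B[0][0] = 4 + 7 = 11, A[0][1] + B[1][0] = -2 + 3 = 1) = 1 (attained at k = 1)
  C[0][1] = min over k of (A[0][0] + B[0][1] = 4 + 2 = 6, A[0][1] + B[1][1] = -2 + 9 = 7) = 6 (attained at k = 0)
  C[1][0] = min over k of (A[1][0] + B[0][0] = 7 + 7 = 14, A[1][1] + B[1][0] = -4 + 3 = -1) = -1 (attained at k = 1)
  C[1][1] = min over k of (A[1][0] + B[0][1] = 7 + 2 = 9, A[1][1] + B[1][1] = -4 + 9 = 5) = 5 (attained at k = 1)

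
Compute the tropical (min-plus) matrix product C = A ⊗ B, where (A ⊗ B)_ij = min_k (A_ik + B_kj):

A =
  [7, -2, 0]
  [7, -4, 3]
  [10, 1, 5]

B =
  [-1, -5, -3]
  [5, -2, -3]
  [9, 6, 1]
A ⊗ B =
  [3, -4, -5]
  [1, -6, -7]
  [6, -1, -2]

Apply the min-plus product entry-by-entry:
  C[0][0] = min over k of (A[0][0] + B[0][0] = 7 + -1 = 6, A[0][1] + B[1][0] = -2 + 5 = 3, A[0][2] + B[2][0] = 0 + 9 = 9) = 3 (attained at k = 1)
  C[0][1] = min over k of (A[0][0] + B[0][1] = 7 + -5 = 2, A[0][1] + B[1][1] = -2 + -2 = -4, A[0][2] + B[2][1] = 0 + 6 = 6) = -4 (attained at k = 1)
  C[0][2] = min over k of (A[0][0] + B[0][2] = 7 + -3 = 4, A[0][1] + B[1][2] = -2 + -3 = -5, A[0][2] + B[2][2] = 0 + 1 = 1) = -5 (attained at k = 1)
  C[1][0] = min over k of (A[1][0] + B[0][0] = 7 + -1 = 6, A[1][1] + B[1][0] = -4 + 5 = 1, A[1][2] + B[2][0] = 3 + 9 = 12) = 1 (attained at k = 1)
  C[1][1] = min over k of (A[1][0] + B[0][1] = 7 + -5 = 2, A[1][1] + B[1][1] = -4 + -2 = -6, A[1][2] + B[2][1] = 3 + 6 = 9) = -6 (attained at k = 1)
  C[1][2] = min over k of (A[1][0] + B[0][2] = 7 + -3 = 4, A[1][1] + B[1][2] = -4 + -3 = -7, A[1][2] + B[2][2] = 3 + 1 = 4) = -7 (attained at k = 1)
  C[2][0] = min over k of (A[2][0] + B[0][0] = 10 + -1 = 9, A[2][1] + B[1][0] = 1 + 5 = 6, A[2][2] + B[2][0] = 5 + 9 = 14) = 6 (attained at k = 1)
  C[2][1] = min over k of (A[2][0] + B[0][1] = 10 + -5 = 5, A[2][1] + B[1][1] = 1 + -2 = -1, A[2][2] + B[2][1] = 5 + 6 = 11) = -1 (attained at k = 1)
  C[2][2] = min over k of (A[2][0] + B[0][2] = 10 + -3 = 7, A[2][1] + B[1][2] = 1 + -3 = -2, A[2][2] + B[2][2] = 5 + 1 = 6) = -2 (attained at k = 1)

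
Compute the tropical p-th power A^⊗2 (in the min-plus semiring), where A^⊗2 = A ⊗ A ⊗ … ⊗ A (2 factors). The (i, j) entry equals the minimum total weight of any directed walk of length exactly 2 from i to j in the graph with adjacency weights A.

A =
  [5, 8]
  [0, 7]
A^⊗2 =
  [8, 13]
  [5, 8]

Each entry (A^⊗2)_ij equals the minimum over all length-2 walks i = v_0 → v_1 → … → v_2 = j of Σ_t A[v_t][v_{t+1}]. For example, for (i, j) = (0, 1) we minimise over 2 possible intermediate vertex sequences; the minimum is 13, attained along the walk 0 → 0 → 1.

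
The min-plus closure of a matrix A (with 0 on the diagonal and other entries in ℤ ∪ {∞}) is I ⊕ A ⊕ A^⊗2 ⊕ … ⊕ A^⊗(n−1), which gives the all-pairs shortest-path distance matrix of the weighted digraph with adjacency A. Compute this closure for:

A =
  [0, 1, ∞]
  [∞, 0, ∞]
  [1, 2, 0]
Closure =
  [0, 1, ∞]
  [∞, 0, ∞]
  [1, 2, 0]

This is the Floyd-Warshall all-pairs shortest-path computation. For each intermediate vertex k = 0, 1, …, 2, update dist[i][j] ← min(dist[i][j], dist[i][k] + dist[k][j]). The final matrix gives, for each (i, j), the minimum total weight of any directed path from i to j (possibly empty when i = j).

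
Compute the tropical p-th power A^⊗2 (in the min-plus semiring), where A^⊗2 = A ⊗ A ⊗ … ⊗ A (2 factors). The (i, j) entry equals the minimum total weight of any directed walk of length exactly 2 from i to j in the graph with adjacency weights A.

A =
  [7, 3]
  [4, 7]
A^⊗2 =
  [7, 10]
  [11, 7]

Each entry (A^⊗2)_ij equals the minimum over all length-2 walks i = v_0 → v_1 → … → v_2 = j of Σ_t A[v_t][v_{t+1}]. For example, for (i, j) = (0, 1) we minimise over 2 possible intermediate vertex sequences; the minimum is 10, attained along the walk 0 → 0 → 1.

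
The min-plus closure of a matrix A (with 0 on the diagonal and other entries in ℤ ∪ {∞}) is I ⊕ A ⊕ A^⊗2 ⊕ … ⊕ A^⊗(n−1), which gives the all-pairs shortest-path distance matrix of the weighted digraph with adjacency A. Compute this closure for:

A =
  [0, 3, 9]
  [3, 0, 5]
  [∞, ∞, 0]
Closure =
  [0, 3, 8]
  [3, 0, 5]
  [∞, ∞, 0]

This is the Floyd-Warshall all-pairs shortest-path computation. For each intermediate vertex k = 0, 1, …, 2, update dist[i][j] ← min(dist[i][j], dist[i][k] + dist[k][j]). The final matrix gives, for each (i, j), the minimum total weight of any directed path from i to j (possibly empty when i = j).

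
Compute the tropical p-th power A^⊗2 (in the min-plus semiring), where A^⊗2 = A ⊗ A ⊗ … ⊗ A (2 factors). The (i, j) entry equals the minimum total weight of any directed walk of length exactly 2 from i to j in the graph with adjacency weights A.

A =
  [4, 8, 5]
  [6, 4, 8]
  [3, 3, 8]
A^⊗2 =
  [8, 8, 9]
  [10, 8, 11]
  [7, 7, 8]

Each entry (A^⊗2)_ij equals the minimum over all length-2 walks i = v_0 → v_1 → … → v_2 = j of Σ_t A[v_t][v_{t+1}]. For example, for (i, j) = (0, 2) we minimise over 3 possible intermediate vertex sequences; the minimum is 9, attained along the walk 0 → 0 → 2.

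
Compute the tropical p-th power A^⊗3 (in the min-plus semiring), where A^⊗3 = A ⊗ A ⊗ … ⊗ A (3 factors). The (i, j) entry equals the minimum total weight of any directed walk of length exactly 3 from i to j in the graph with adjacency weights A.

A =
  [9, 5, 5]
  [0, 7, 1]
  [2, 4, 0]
A^⊗3 =
  [7, 9, 5]
  [3, 5, 1]
  [2, 4, 0]

Each entry (A^⊗3)_ij equals the minimum over all length-3 walks i = v_0 → v_1 → … → v_3 = j of Σ_t A[v_t][v_{t+1}]. For example, for (i, j) = (0, 2) we minimise over 9 possible intermediate vertex sequences; the minimum is 5, attained along the walk 0 → 2 → 2 → 2.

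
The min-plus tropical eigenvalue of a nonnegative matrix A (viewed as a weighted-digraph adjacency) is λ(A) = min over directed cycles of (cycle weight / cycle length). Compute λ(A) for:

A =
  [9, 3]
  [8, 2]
λ(A) = 2

Enumerate directed cycles and compute their means (weight / length). Sample:
  cycle 0 → 0: weight = 9, length = 1, mean = 9/1 ≈ 9.000
  cycle 1 → 1: weight = 2, length = 1, mean = 2/1 ≈ 2.000
  cycle 0 → 1 → 0: weight = 11, length = 2, mean = 11/2 ≈ 5.500
  cycle 1 → 0 → 1: weight = 11, length = 2, mean = 11/2 ≈ 5.500
Minimum mean = 2.000, attained e.g. along the cycle 1 → 1 with weight 2 and length 1. So λ(A) = 2/1 = 2.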